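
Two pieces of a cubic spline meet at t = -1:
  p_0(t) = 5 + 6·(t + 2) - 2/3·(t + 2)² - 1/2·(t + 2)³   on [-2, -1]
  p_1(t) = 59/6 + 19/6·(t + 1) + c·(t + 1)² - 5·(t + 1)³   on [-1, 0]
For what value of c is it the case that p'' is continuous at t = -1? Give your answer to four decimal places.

p_0''(t) = -4/3 - 3·(t + 2), so p_0''(-1) = -13/3. On the right, p_1''(-1) = 2c, so c = -13/6.

-2.1667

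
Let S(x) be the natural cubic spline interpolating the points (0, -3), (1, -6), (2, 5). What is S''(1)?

Put M_i = S'' at the i-th knot. Here h = (1, 1) and Δ = (-3, 11), so the interior equations h_(i-1)·M_(i-1) + 2(h_(i-1)+h_i)·M_i + h_i·M_(i+1) = 6(Δ_i − Δ_(i-1)) read
  1·M_0 + 4·M_1 + 1·M_2 = 6(Δ_1 - Δ_0) = 84
Natural end conditions: M_0 = M_2 = 0.
Solving: M_0 = 0, M_1 = 21, M_2 = 0.

21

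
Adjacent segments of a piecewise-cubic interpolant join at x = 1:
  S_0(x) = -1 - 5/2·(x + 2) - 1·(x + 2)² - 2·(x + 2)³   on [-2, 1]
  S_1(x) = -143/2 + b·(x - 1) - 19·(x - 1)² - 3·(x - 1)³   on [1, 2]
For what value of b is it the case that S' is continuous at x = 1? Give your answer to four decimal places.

-62.5000

S_0'(x) = -5/2 - 2·(x + 2) - 6·(x + 2)², so S_0'(1) = -125/2. On the right, S_1'(1) = b, so b = -125/2.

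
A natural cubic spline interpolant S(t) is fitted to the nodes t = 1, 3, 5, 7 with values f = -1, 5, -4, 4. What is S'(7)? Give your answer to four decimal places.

Put σ_i = S'' at the i-th knot. Here h = (2, 2, 2) and Δ = (3, -9/2, 4), so the interior equations h_(i-1)·σ_(i-1) + 2(h_(i-1)+h_i)·σ_i + h_i·σ_(i+1) = 6(Δ_i − Δ_(i-1)) read
  2·σ_0 + 8·σ_1 + 2·σ_2 = 6(Δ_1 - Δ_0) = -45
  2·σ_1 + 8·σ_2 + 2·σ_3 = 6(Δ_2 - Δ_1) = 51
Natural end conditions: σ_0 = σ_3 = 0.
Solving the tridiagonal system: σ_0 = 0, σ_1 = -77/10, σ_2 = 83/10, σ_3 = 0.
On [5, 7], S'(t) = b_2 + 2c_2·(t - 5) + 3d_2·(t - 5)² with b_2 = Δ_2 - h_2(2σ_2 + σ_3)/6 = -23/15, c_2 = σ_2/2 = 83/20, d_2 = (σ_3 - σ_2)/(6h_2) = -83/120. So S'(7) = 203/30.

6.7667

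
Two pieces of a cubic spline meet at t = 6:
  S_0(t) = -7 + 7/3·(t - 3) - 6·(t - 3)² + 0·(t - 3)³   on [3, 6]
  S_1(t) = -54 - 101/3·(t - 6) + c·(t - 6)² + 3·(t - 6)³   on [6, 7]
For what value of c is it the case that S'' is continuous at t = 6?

S_0''(t) = -12 + 0·(t - 3), so S_0''(6) = -12. On the right, S_1''(6) = 2c, so c = -6.

-6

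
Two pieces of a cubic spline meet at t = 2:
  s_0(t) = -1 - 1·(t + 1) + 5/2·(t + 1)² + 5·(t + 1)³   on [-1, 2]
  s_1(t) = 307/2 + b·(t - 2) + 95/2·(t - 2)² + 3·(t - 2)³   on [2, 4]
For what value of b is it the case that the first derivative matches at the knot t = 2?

149

s_0'(t) = -1 + 5·(t + 1) + 15·(t + 1)², so s_0'(2) = 149. On the right, s_1'(2) = b, so b = 149.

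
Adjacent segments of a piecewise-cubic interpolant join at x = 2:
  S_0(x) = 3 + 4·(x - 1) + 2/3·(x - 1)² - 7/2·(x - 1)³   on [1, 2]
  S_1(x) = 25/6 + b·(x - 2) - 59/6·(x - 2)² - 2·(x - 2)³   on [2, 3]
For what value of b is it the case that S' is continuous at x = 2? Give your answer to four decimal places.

-5.1667

S_0'(x) = 4 + 4/3·(x - 1) - 21/2·(x - 1)², so S_0'(2) = -31/6. On the right, S_1'(2) = b, so b = -31/6.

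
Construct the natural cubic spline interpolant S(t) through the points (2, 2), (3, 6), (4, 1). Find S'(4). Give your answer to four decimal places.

Let m_i = S''(x_i). Step sizes h_i = 1, 1; slopes of the chords Δ_i = (y_(i+1) - y_i)/h_i = 4, -5.
  1·m_0 + 4·m_1 + 1·m_2 = 6(Δ_1 - Δ_0) = -54
Natural end conditions: m_0 = m_2 = 0.
Solving: m_0 = 0, m_1 = -27/2, m_2 = 0.
On [3, 4], S'(t) = b_1 + 2c_1·(t - 3) + 3d_1·(t - 3)² with b_1 = Δ_1 - h_1(2m_1 + m_2)/6 = -1/2, c_1 = m_1/2 = -27/4, d_1 = (m_2 - m_1)/(6h_1) = 9/4. So S'(4) = -29/4.

-7.2500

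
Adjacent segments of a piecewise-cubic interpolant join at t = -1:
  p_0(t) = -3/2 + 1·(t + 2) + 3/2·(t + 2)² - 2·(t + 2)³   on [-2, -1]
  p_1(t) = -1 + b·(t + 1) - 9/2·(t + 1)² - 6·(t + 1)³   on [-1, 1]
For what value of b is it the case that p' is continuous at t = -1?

-2

p_0'(t) = 1 + 3·(t + 2) - 6·(t + 2)², so p_0'(-1) = -2. On the right, p_1'(-1) = b, so b = -2.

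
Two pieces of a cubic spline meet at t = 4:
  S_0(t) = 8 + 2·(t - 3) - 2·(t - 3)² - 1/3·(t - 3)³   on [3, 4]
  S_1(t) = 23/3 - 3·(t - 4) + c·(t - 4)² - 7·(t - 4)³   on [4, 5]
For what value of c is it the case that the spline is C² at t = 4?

S_0''(t) = -4 - 2·(t - 3), so S_0''(4) = -6. On the right, S_1''(4) = 2c, so c = -3.

-3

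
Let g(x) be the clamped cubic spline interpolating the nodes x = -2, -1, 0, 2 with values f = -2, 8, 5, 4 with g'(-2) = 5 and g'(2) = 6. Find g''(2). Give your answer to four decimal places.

Write m_i for g''(x_i). With h_i = 1, 1, 2 and divided differences Δ_i = 10, -3, -1/2, the continuity of g' gives the tridiagonal system
  1·m_0 + 4·m_1 + 1·m_2 = 6(Δ_1 - Δ_0) = -78
  1·m_1 + 6·m_2 + 2·m_3 = 6(Δ_2 - Δ_1) = 15
Clamped end conditions give two more equations: 2h_0·m_0 + h_0·m_1 = 6(Δ_0 - g'(-2)) = 30 and h_2·m_2 + 2h_2·m_3 = 6(g'(2) - Δ_2) = 39.
Solving: m_0 = 637/22, m_1 = -307/11, m_2 = 103/22, m_3 = 163/22.

7.4091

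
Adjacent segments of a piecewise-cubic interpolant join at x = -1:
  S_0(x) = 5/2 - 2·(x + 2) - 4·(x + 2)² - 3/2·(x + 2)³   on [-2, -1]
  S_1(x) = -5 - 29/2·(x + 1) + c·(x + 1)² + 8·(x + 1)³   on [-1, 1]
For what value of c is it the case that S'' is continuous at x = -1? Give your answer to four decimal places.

S_0''(x) = -8 - 9·(x + 2), so S_0''(-1) = -17. On the right, S_1''(-1) = 2c, so c = -17/2.

-8.5000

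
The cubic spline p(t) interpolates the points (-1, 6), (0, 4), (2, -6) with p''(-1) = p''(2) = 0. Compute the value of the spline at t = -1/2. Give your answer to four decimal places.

5.1875

With M_i denoting the second derivative at x_i, h_i = 1, 2, and Δ_i = (y_(i+1) − y_i)/h_i = -2, -5:
  1·M_0 + 6·M_1 + 2·M_2 = 6(Δ_1 - Δ_0) = -18
Natural end conditions: M_0 = M_2 = 0.
Forward elimination and back-substitution give M_0 = 0, M_1 = -3, M_2 = 0.
On [-1, 0], p(t) = 6 - 3/2·(t + 1) + 0·(t + 1)² - 1/2·(t + 1)³.
With (t + 1) = 1/2: p(-1/2) = 83/16.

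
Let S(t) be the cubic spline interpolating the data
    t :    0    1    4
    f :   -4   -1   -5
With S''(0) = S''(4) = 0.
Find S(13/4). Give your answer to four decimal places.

Put M_i = S'' at the i-th knot. Here h = (1, 3) and Δ = (3, -4/3), so the interior equations h_(i-1)·M_(i-1) + 2(h_(i-1)+h_i)·M_i + h_i·M_(i+1) = 6(Δ_i − Δ_(i-1)) read
  1·M_0 + 8·M_1 + 3·M_2 = 6(Δ_1 - Δ_0) = -26
Natural end conditions: M_0 = M_2 = 0.
Solving the tridiagonal system: M_0 = 0, M_1 = -13/4, M_2 = 0.
On [1, 4], S(t) = -1 + 23/12·(t - 1) - 13/8·(t - 1)² + 13/72·(t - 1)³.
With (t - 1) = 9/4: S(13/4) = -1463/512.

-2.8574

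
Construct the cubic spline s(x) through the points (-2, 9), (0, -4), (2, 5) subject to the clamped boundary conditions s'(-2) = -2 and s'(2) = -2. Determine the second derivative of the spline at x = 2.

Write σ_i for s''(x_i). With h_i = 2, 2 and divided differences Δ_i = -13/2, 9/2, the continuity of s' gives the tridiagonal system
  2·σ_0 + 8·σ_1 + 2·σ_2 = 6(Δ_1 - Δ_0) = 66
Clamped end conditions give two more equations: 2h_0·σ_0 + h_0·σ_1 = 6(Δ_0 - s'(-2)) = -27 and h_1·σ_1 + 2h_1·σ_2 = 6(s'(2) - Δ_1) = -39.
Forward elimination and back-substitution give σ_0 = -15, σ_1 = 33/2, σ_2 = -18.

-18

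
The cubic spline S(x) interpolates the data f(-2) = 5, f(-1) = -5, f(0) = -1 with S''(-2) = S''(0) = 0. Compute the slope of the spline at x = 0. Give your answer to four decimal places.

7.5000

Put σ_i = S'' at the i-th knot. Here h = (1, 1) and Δ = (-10, 4), so the interior equations h_(i-1)·σ_(i-1) + 2(h_(i-1)+h_i)·σ_i + h_i·σ_(i+1) = 6(Δ_i − Δ_(i-1)) read
  1·σ_0 + 4·σ_1 + 1·σ_2 = 6(Δ_1 - Δ_0) = 84
Natural end conditions: σ_0 = σ_2 = 0.
Forward elimination and back-substitution give σ_0 = 0, σ_1 = 21, σ_2 = 0.
On [-1, 0], S'(x) = b_1 + 2c_1·(x + 1) + 3d_1·(x + 1)² with b_1 = Δ_1 - h_1(2σ_1 + σ_2)/6 = -3, c_1 = σ_1/2 = 21/2, d_1 = (σ_2 - σ_1)/(6h_1) = -7/2. So S'(0) = 15/2.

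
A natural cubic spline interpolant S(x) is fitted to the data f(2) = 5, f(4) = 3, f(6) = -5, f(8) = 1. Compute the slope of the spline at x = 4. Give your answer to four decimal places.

-3.5333

Let σ_i = S''(x_i). Step sizes h_i = 2, 2, 2; slopes of the chords Δ_i = (y_(i+1) - y_i)/h_i = -1, -4, 3.
  2·σ_0 + 8·σ_1 + 2·σ_2 = 6(Δ_1 - Δ_0) = -18
  2·σ_1 + 8·σ_2 + 2·σ_3 = 6(Δ_2 - Δ_1) = 42
Natural end conditions: σ_0 = σ_3 = 0.
Hence σ_0 = 0, σ_1 = -19/5, σ_2 = 31/5, σ_3 = 0.
On [4, 6], S'(x) = b_1 + 2c_1·(x - 4) + 3d_1·(x - 4)² with b_1 = Δ_1 - h_1(2σ_1 + σ_2)/6 = -53/15, c_1 = σ_1/2 = -19/10, d_1 = (σ_2 - σ_1)/(6h_1) = 5/6. So S'(4) = -53/15.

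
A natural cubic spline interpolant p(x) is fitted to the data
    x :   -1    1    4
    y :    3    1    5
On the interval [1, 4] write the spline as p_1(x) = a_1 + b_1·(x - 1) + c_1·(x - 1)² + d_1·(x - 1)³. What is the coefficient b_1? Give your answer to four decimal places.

Put σ_i = p'' at the i-th knot. Here h = (2, 3) and Δ = (-1, 4/3), so the interior equations h_(i-1)·σ_(i-1) + 2(h_(i-1)+h_i)·σ_i + h_i·σ_(i+1) = 6(Δ_i − Δ_(i-1)) read
  2·σ_0 + 10·σ_1 + 3·σ_2 = 6(Δ_1 - Δ_0) = 14
Natural end conditions: σ_0 = σ_2 = 0.
Solving: σ_0 = 0, σ_1 = 7/5, σ_2 = 0.
On [1, 4], with p_1(x) = a_1 + b_1·(x - 1) + c_1·(x - 1)² + d_1·(x - 1)³: c_1 = σ_1/2 = 7/10, d_1 = (σ_2 - σ_1)/(6h_1) = -7/90, b_1 = Δ_1 - h_1(2σ_1 + σ_2)/6 = -1/15.

-0.0667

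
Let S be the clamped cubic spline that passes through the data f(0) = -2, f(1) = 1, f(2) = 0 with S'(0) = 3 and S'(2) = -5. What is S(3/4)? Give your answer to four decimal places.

With M_i denoting the second derivative at x_i, h_i = 1, 1, and Δ_i = (y_(i+1) − y_i)/h_i = 3, -1:
  1·M_0 + 4·M_1 + 1·M_2 = 6(Δ_1 - Δ_0) = -24
Clamped end conditions give two more equations: 2h_0·M_0 + h_0·M_1 = 6(Δ_0 - S'(0)) = 0 and h_1·M_1 + 2h_1·M_2 = 6(S'(2) - Δ_1) = -24.
Solving the tridiagonal system: M_0 = 2, M_1 = -4, M_2 = -10.
On [0, 1], S(x) = -2 + 3·x + 1·x² - 1·x³.
With x = 3/4: S(3/4) = 25/64.

0.3906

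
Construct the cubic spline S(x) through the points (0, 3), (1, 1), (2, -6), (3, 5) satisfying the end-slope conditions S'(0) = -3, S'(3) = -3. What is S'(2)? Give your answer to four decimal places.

5.6000

Let M_i = S''(x_i). Step sizes h_i = 1, 1, 1; slopes of the chords Δ_i = (y_(i+1) - y_i)/h_i = -2, -7, 11.
  1·M_0 + 4·M_1 + 1·M_2 = 6(Δ_1 - Δ_0) = -30
  1·M_1 + 4·M_2 + 1·M_3 = 6(Δ_2 - Δ_1) = 108
Clamped end conditions give two more equations: 2h_0·M_0 + h_0·M_1 = 6(Δ_0 - S'(0)) = 6 and h_2·M_2 + 2h_2·M_3 = 6(S'(3) - Δ_2) = -84.
Solving: M_0 = 74/5, M_1 = -118/5, M_2 = 248/5, M_3 = -334/5.
On [2, 3], S'(x) = b_2 + 2c_2·(x - 2) + 3d_2·(x - 2)² with b_2 = Δ_2 - h_2(2M_2 + M_3)/6 = 28/5, c_2 = M_2/2 = 124/5, d_2 = (M_3 - M_2)/(6h_2) = -97/5. So S'(2) = 28/5.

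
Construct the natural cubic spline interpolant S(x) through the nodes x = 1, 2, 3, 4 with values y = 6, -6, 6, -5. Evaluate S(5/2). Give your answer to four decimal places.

Write M_i for S''(x_i). With h_i = 1, 1, 1 and divided differences Δ_i = -12, 12, -11, the continuity of S' gives the tridiagonal system
  1·M_0 + 4·M_1 + 1·M_2 = 6(Δ_1 - Δ_0) = 144
  1·M_1 + 4·M_2 + 1·M_3 = 6(Δ_2 - Δ_1) = -138
Natural end conditions: M_0 = M_3 = 0.
Solving: M_0 = 0, M_1 = 238/5, M_2 = -232/5, M_3 = 0.
On [2, 3], S(x) = -6 + 58/15·(x - 2) + 119/5·(x - 2)² - 47/3·(x - 2)³.
With (x - 2) = 1/2: S(5/2) = -3/40.

-0.0750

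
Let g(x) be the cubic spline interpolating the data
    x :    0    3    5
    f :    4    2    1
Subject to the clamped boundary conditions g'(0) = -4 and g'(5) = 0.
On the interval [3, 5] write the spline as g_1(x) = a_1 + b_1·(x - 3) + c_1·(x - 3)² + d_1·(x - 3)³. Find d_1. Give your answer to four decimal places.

0.2375

Put M_i = g'' at the i-th knot. Here h = (3, 2) and Δ = (-2/3, -1/2), so the interior equations h_(i-1)·M_(i-1) + 2(h_(i-1)+h_i)·M_i + h_i·M_(i+1) = 6(Δ_i − Δ_(i-1)) read
  3·M_0 + 10·M_1 + 2·M_2 = 6(Δ_1 - Δ_0) = 1
Clamped end conditions give two more equations: 2h_0·M_0 + h_0·M_1 = 6(Δ_0 - g'(0)) = 20 and h_1·M_1 + 2h_1·M_2 = 6(g'(5) - Δ_1) = 3.
Solving: M_0 = 121/30, M_1 = -7/5, M_2 = 29/20.
On [3, 5], with g_1(x) = a_1 + b_1·(x - 3) + c_1·(x - 3)² + d_1·(x - 3)³: c_1 = M_1/2 = -7/10, d_1 = (M_2 - M_1)/(6h_1) = 19/80, b_1 = Δ_1 - h_1(2M_1 + M_2)/6 = -1/20.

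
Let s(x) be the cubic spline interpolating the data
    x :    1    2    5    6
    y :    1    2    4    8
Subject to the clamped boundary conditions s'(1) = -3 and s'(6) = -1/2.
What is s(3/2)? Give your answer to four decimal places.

0.8859

Let M_i = s''(x_i). Step sizes h_i = 1, 3, 1; slopes of the chords Δ_i = (y_(i+1) - y_i)/h_i = 1, 2/3, 4.
  1·M_0 + 8·M_1 + 3·M_2 = 6(Δ_1 - Δ_0) = -2
  3·M_1 + 8·M_2 + 1·M_3 = 6(Δ_2 - Δ_1) = 20
Clamped end conditions give two more equations: 2h_0·M_0 + h_0·M_1 = 6(Δ_0 - s'(1)) = 24 and h_2·M_2 + 2h_2·M_3 = 6(s'(6) - Δ_2) = -27.
Hence M_0 = 893/63, M_1 = -274/63, M_2 = 391/63, M_3 = -1046/63.
On [1, 2], s(x) = 1 - 3·(x - 1) + 893/126·(x - 1)² - 389/126·(x - 1)³.
With (x - 1) = 1/2: s(3/2) = 893/1008.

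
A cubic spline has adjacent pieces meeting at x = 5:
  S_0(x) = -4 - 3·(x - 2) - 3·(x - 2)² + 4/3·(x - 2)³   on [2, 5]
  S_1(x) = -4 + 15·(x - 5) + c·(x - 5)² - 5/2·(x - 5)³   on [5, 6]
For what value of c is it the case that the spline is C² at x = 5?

9

S_0''(x) = -6 + 8·(x - 2), so S_0''(5) = 18. On the right, S_1''(5) = 2c, so c = 9.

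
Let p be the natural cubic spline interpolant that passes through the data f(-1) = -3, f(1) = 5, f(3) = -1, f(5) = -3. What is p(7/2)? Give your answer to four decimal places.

-2.1563

Write σ_i for p''(x_i). With h_i = 2, 2, 2 and divided differences Δ_i = 4, -3, -1, the continuity of p' gives the tridiagonal system
  2·σ_0 + 8·σ_1 + 2·σ_2 = 6(Δ_1 - Δ_0) = -42
  2·σ_1 + 8·σ_2 + 2·σ_3 = 6(Δ_2 - Δ_1) = 12
Natural end conditions: σ_0 = σ_3 = 0.
Solving the tridiagonal system: σ_0 = 0, σ_1 = -6, σ_2 = 3, σ_3 = 0.
On [3, 5], p(x) = -1 - 3·(x - 3) + 3/2·(x - 3)² - 1/4·(x - 3)³.
With (x - 3) = 1/2: p(7/2) = -69/32.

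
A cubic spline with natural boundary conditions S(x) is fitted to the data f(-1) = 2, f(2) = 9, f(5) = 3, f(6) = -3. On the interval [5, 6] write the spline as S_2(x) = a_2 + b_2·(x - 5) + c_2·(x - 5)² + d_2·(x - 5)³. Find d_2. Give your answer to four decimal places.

With M_i denoting the second derivative at x_i, h_i = 3, 3, 1, and Δ_i = (y_(i+1) − y_i)/h_i = 7/3, -2, -6:
  3·M_0 + 12·M_1 + 3·M_2 = 6(Δ_1 - Δ_0) = -26
  3·M_1 + 8·M_2 + 1·M_3 = 6(Δ_2 - Δ_1) = -24
Natural end conditions: M_0 = M_3 = 0.
Solving the tridiagonal system: M_0 = 0, M_1 = -136/87, M_2 = -70/29, M_3 = 0.
On [5, 6], with S_2(x) = a_2 + b_2·(x - 5) + c_2·(x - 5)² + d_2·(x - 5)³: c_2 = M_2/2 = -35/29, d_2 = (M_3 - M_2)/(6h_2) = 35/87, b_2 = Δ_2 - h_2(2M_2 + M_3)/6 = -452/87.

0.4023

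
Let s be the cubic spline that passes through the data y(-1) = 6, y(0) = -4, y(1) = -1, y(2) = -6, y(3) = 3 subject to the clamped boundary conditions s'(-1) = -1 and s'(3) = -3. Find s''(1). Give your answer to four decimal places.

-32.7500

With M_i denoting the second derivative at x_i, h_i = 1, 1, 1, 1, and Δ_i = (y_(i+1) − y_i)/h_i = -10, 3, -5, 9:
  1·M_0 + 4·M_1 + 1·M_2 = 6(Δ_1 - Δ_0) = 78
  1·M_1 + 4·M_2 + 1·M_3 = 6(Δ_2 - Δ_1) = -48
  1·M_2 + 4·M_3 + 1·M_4 = 6(Δ_3 - Δ_2) = 84
Clamped end conditions give two more equations: 2h_0·M_0 + h_0·M_1 = 6(Δ_0 - s'(-1)) = -54 and h_3·M_3 + 2h_3·M_4 = 6(s'(3) - Δ_3) = -72.
Solving: M_0 = -1307/28, M_1 = 551/14, M_2 = -131/4, M_3 = 611/14, M_4 = -1619/28.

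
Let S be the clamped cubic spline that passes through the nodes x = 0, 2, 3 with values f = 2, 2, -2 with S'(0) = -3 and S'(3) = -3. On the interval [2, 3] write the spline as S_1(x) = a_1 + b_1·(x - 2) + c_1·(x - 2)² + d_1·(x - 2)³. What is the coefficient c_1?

-4

With σ_i denoting the second derivative at x_i, h_i = 2, 1, and Δ_i = (y_(i+1) − y_i)/h_i = 0, -4:
  2·σ_0 + 6·σ_1 + 1·σ_2 = 6(Δ_1 - Δ_0) = -24
Clamped end conditions give two more equations: 2h_0·σ_0 + h_0·σ_1 = 6(Δ_0 - S'(0)) = 18 and h_1·σ_1 + 2h_1·σ_2 = 6(S'(3) - Δ_1) = 6.
Solving: σ_0 = 17/2, σ_1 = -8, σ_2 = 7.
On [2, 3], with S_1(x) = a_1 + b_1·(x - 2) + c_1·(x - 2)² + d_1·(x - 2)³: c_1 = σ_1/2 = -4, d_1 = (σ_2 - σ_1)/(6h_1) = 5/2, b_1 = Δ_1 - h_1(2σ_1 + σ_2)/6 = -5/2.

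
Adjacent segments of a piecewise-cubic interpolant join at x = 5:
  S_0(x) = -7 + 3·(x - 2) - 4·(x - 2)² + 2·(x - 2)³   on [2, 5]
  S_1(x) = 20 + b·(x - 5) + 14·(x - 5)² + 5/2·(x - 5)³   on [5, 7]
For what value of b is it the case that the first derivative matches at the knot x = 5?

33

S_0'(x) = 3 - 8·(x - 2) + 6·(x - 2)², so S_0'(5) = 33. On the right, S_1'(5) = b, so b = 33.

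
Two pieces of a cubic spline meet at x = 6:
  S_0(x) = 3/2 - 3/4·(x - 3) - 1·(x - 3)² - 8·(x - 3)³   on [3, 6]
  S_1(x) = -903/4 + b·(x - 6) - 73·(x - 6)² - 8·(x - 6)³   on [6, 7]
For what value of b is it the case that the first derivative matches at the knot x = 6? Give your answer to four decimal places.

-222.7500

S_0'(x) = -3/4 - 2·(x - 3) - 24·(x - 3)², so S_0'(6) = -891/4. On the right, S_1'(6) = b, so b = -891/4.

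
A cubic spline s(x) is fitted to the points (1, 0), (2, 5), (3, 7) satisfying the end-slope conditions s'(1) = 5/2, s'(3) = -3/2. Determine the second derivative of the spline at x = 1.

Let m_i = s''(x_i). Step sizes h_i = 1, 1; slopes of the chords Δ_i = (y_(i+1) - y_i)/h_i = 5, 2.
  1·m_0 + 4·m_1 + 1·m_2 = 6(Δ_1 - Δ_0) = -18
Clamped end conditions give two more equations: 2h_0·m_0 + h_0·m_1 = 6(Δ_0 - s'(1)) = 15 and h_1·m_1 + 2h_1·m_2 = 6(s'(3) - Δ_1) = -21.
Solving: m_0 = 10, m_1 = -5, m_2 = -8.

10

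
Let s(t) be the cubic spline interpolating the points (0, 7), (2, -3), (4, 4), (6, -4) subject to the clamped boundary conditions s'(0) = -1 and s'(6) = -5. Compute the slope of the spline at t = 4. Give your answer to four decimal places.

1.1667

With M_i denoting the second derivative at x_i, h_i = 2, 2, 2, and Δ_i = (y_(i+1) − y_i)/h_i = -5, 7/2, -4:
  2·M_0 + 8·M_1 + 2·M_2 = 6(Δ_1 - Δ_0) = 51
  2·M_1 + 8·M_2 + 2·M_3 = 6(Δ_2 - Δ_1) = -45
Clamped end conditions give two more equations: 2h_0·M_0 + h_0·M_1 = 6(Δ_0 - s'(0)) = -24 and h_2·M_2 + 2h_2·M_3 = 6(s'(6) - Δ_2) = -6.
Hence M_0 = -71/6, M_1 = 35/3, M_2 = -28/3, M_3 = 19/6.
On [4, 6], s'(t) = b_2 + 2c_2·(t - 4) + 3d_2·(t - 4)² with b_2 = Δ_2 - h_2(2M_2 + M_3)/6 = 7/6, c_2 = M_2/2 = -14/3, d_2 = (M_3 - M_2)/(6h_2) = 25/24. So s'(4) = 7/6.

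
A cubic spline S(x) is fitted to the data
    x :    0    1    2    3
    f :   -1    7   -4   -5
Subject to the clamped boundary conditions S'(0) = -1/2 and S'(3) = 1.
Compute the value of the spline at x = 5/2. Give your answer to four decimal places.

With M_i denoting the second derivative at x_i, h_i = 1, 1, 1, and Δ_i = (y_(i+1) − y_i)/h_i = 8, -11, -1:
  1·M_0 + 4·M_1 + 1·M_2 = 6(Δ_1 - Δ_0) = -114
  1·M_1 + 4·M_2 + 1·M_3 = 6(Δ_2 - Δ_1) = 60
Clamped end conditions give two more equations: 2h_0·M_0 + h_0·M_1 = 6(Δ_0 - S'(0)) = 51 and h_2·M_2 + 2h_2·M_3 = 6(S'(3) - Δ_2) = 12.
Forward elimination and back-substitution give M_0 = 248/5, M_1 = -241/5, M_2 = 146/5, M_3 = -43/5.
On [2, 3], S(x) = -4 - 93/10·(x - 2) + 73/5·(x - 2)² - 63/10·(x - 2)³.
With (x - 2) = 1/2: S(5/2) = -463/80.

-5.7875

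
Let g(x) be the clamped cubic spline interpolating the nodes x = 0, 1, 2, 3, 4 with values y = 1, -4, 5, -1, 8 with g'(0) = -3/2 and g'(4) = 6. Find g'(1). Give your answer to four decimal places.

Let M_i = g''(x_i). Step sizes h_i = 1, 1, 1, 1; slopes of the chords Δ_i = (y_(i+1) - y_i)/h_i = -5, 9, -6, 9.
  1·M_0 + 4·M_1 + 1·M_2 = 6(Δ_1 - Δ_0) = 84
  1·M_1 + 4·M_2 + 1·M_3 = 6(Δ_2 - Δ_1) = -90
  1·M_2 + 4·M_3 + 1·M_4 = 6(Δ_3 - Δ_2) = 90
Clamped end conditions give two more equations: 2h_0·M_0 + h_0·M_1 = 6(Δ_0 - g'(0)) = -21 and h_3·M_3 + 2h_3·M_4 = 6(g'(4) - Δ_3) = -18.
Hence M_0 = -1683/56, M_1 = 1095/28, M_2 = -339/8, M_3 = 1131/28, M_4 = -1635/56.
On [1, 2], g'(x) = b_1 + 2c_1·(x - 1) + 3d_1·(x - 1)² with b_1 = Δ_1 - h_1(2M_1 + M_2)/6 = 339/112, c_1 = M_1/2 = 1095/56, d_1 = (M_2 - M_1)/(6h_1) = -1521/112. So g'(1) = 339/112.

3.0268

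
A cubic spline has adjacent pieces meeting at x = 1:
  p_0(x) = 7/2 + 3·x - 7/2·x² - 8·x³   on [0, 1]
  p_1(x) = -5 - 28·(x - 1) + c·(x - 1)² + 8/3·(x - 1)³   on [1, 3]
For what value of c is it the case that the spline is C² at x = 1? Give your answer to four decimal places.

-27.5000

p_0''(x) = -7 - 48·x, so p_0''(1) = -55. On the right, p_1''(1) = 2c, so c = -55/2.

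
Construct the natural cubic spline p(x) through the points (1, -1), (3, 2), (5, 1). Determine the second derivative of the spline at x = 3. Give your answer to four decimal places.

Let M_i = p''(x_i). Step sizes h_i = 2, 2; slopes of the chords Δ_i = (y_(i+1) - y_i)/h_i = 3/2, -1/2.
  2·M_0 + 8·M_1 + 2·M_2 = 6(Δ_1 - Δ_0) = -12
Natural end conditions: M_0 = M_2 = 0.
Forward elimination and back-substitution give M_0 = 0, M_1 = -3/2, M_2 = 0.

-1.5000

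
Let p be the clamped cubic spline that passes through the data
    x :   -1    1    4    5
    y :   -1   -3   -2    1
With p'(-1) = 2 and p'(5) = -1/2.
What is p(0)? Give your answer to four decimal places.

Let m_i = p''(x_i). Step sizes h_i = 2, 3, 1; slopes of the chords Δ_i = (y_(i+1) - y_i)/h_i = -1, 1/3, 3.
  2·m_0 + 10·m_1 + 3·m_2 = 6(Δ_1 - Δ_0) = 8
  3·m_1 + 8·m_2 + 1·m_3 = 6(Δ_2 - Δ_1) = 16
Clamped end conditions give two more equations: 2h_0·m_0 + h_0·m_1 = 6(Δ_0 - p'(-1)) = -18 and h_2·m_2 + 2h_2·m_3 = 6(p'(5) - Δ_2) = -21.
Solving the tridiagonal system: m_0 = -383/78, m_1 = 32/39, m_2 = 125/39, m_3 = -472/39.
On [-1, 1], p(x) = -1 + 2·(x + 1) - 383/156·(x + 1)² + 149/312·(x + 1)³.
With (x + 1) = 1: p(0) = -305/312.

-0.9776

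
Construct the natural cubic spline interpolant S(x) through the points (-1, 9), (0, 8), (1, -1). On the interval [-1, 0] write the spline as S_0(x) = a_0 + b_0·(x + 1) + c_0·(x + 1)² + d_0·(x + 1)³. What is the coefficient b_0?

1

With M_i denoting the second derivative at x_i, h_i = 1, 1, and Δ_i = (y_(i+1) − y_i)/h_i = -1, -9:
  1·M_0 + 4·M_1 + 1·M_2 = 6(Δ_1 - Δ_0) = -48
Natural end conditions: M_0 = M_2 = 0.
Solving the tridiagonal system: M_0 = 0, M_1 = -12, M_2 = 0.
On [-1, 0], with S_0(x) = a_0 + b_0·(x + 1) + c_0·(x + 1)² + d_0·(x + 1)³: c_0 = M_0/2 = 0, d_0 = (M_1 - M_0)/(6h_0) = -2, b_0 = Δ_0 - h_0(2M_0 + M_1)/6 = 1.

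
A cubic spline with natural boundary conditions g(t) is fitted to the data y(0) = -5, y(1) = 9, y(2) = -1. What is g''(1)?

-36

Let σ_i = g''(x_i). Step sizes h_i = 1, 1; slopes of the chords Δ_i = (y_(i+1) - y_i)/h_i = 14, -10.
  1·σ_0 + 4·σ_1 + 1·σ_2 = 6(Δ_1 - Δ_0) = -144
Natural end conditions: σ_0 = σ_2 = 0.
Forward elimination and back-substitution give σ_0 = 0, σ_1 = -36, σ_2 = 0.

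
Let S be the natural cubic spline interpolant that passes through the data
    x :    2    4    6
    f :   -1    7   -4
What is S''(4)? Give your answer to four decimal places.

Let σ_i = S''(x_i). Step sizes h_i = 2, 2; slopes of the chords Δ_i = (y_(i+1) - y_i)/h_i = 4, -11/2.
  2·σ_0 + 8·σ_1 + 2·σ_2 = 6(Δ_1 - Δ_0) = -57
Natural end conditions: σ_0 = σ_2 = 0.
Hence σ_0 = 0, σ_1 = -57/8, σ_2 = 0.

-7.1250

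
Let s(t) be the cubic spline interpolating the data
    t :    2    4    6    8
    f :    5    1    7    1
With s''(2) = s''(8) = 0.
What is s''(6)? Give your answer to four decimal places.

Let M_i = s''(x_i). Step sizes h_i = 2, 2, 2; slopes of the chords Δ_i = (y_(i+1) - y_i)/h_i = -2, 3, -3.
  2·M_0 + 8·M_1 + 2·M_2 = 6(Δ_1 - Δ_0) = 30
  2·M_1 + 8·M_2 + 2·M_3 = 6(Δ_2 - Δ_1) = -36
Natural end conditions: M_0 = M_3 = 0.
Solving the tridiagonal system: M_0 = 0, M_1 = 26/5, M_2 = -29/5, M_3 = 0.

-5.8000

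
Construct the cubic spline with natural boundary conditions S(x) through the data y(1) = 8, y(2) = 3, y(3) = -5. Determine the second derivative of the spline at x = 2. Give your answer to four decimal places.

With M_i denoting the second derivative at x_i, h_i = 1, 1, and Δ_i = (y_(i+1) − y_i)/h_i = -5, -8:
  1·M_0 + 4·M_1 + 1·M_2 = 6(Δ_1 - Δ_0) = -18
Natural end conditions: M_0 = M_2 = 0.
Solving: M_0 = 0, M_1 = -9/2, M_2 = 0.

-4.5000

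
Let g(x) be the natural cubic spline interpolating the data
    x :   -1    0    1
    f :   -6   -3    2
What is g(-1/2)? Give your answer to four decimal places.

-4.6875

Put m_i = g'' at the i-th knot. Here h = (1, 1) and Δ = (3, 5), so the interior equations h_(i-1)·m_(i-1) + 2(h_(i-1)+h_i)·m_i + h_i·m_(i+1) = 6(Δ_i − Δ_(i-1)) read
  1·m_0 + 4·m_1 + 1·m_2 = 6(Δ_1 - Δ_0) = 12
Natural end conditions: m_0 = m_2 = 0.
Solving the tridiagonal system: m_0 = 0, m_1 = 3, m_2 = 0.
On [-1, 0], g(x) = -6 + 5/2·(x + 1) + 0·(x + 1)² + 1/2·(x + 1)³.
With (x + 1) = 1/2: g(-1/2) = -75/16.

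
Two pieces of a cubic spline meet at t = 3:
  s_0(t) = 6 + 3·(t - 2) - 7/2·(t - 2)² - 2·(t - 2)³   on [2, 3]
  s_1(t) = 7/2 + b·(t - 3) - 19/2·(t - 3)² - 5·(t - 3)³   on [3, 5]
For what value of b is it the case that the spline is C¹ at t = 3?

s_0'(t) = 3 - 7·(t - 2) - 6·(t - 2)², so s_0'(3) = -10. On the right, s_1'(3) = b, so b = -10.

-10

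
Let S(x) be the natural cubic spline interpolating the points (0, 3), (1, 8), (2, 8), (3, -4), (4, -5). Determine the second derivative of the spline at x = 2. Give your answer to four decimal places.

-23.1429

Put σ_i = S'' at the i-th knot. Here h = (1, 1, 1, 1) and Δ = (5, 0, -12, -1), so the interior equations h_(i-1)·σ_(i-1) + 2(h_(i-1)+h_i)·σ_i + h_i·σ_(i+1) = 6(Δ_i − Δ_(i-1)) read
  1·σ_0 + 4·σ_1 + 1·σ_2 = 6(Δ_1 - Δ_0) = -30
  1·σ_1 + 4·σ_2 + 1·σ_3 = 6(Δ_2 - Δ_1) = -72
  1·σ_2 + 4·σ_3 + 1·σ_4 = 6(Δ_3 - Δ_2) = 66
Natural end conditions: σ_0 = σ_4 = 0.
Forward elimination and back-substitution give σ_0 = 0, σ_1 = -12/7, σ_2 = -162/7, σ_3 = 156/7, σ_4 = 0.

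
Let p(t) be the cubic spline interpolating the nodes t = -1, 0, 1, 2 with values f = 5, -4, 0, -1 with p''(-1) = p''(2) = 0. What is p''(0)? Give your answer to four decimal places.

Let M_i = p''(x_i). Step sizes h_i = 1, 1, 1; slopes of the chords Δ_i = (y_(i+1) - y_i)/h_i = -9, 4, -1.
  1·M_0 + 4·M_1 + 1·M_2 = 6(Δ_1 - Δ_0) = 78
  1·M_1 + 4·M_2 + 1·M_3 = 6(Δ_2 - Δ_1) = -30
Natural end conditions: M_0 = M_3 = 0.
Forward elimination and back-substitution give M_0 = 0, M_1 = 114/5, M_2 = -66/5, M_3 = 0.

22.8000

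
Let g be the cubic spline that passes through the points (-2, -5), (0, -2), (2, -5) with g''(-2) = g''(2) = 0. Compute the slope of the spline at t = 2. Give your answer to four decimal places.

-2.2500

Put M_i = g'' at the i-th knot. Here h = (2, 2) and Δ = (3/2, -3/2), so the interior equations h_(i-1)·M_(i-1) + 2(h_(i-1)+h_i)·M_i + h_i·M_(i+1) = 6(Δ_i − Δ_(i-1)) read
  2·M_0 + 8·M_1 + 2·M_2 = 6(Δ_1 - Δ_0) = -18
Natural end conditions: M_0 = M_2 = 0.
Solving: M_0 = 0, M_1 = -9/4, M_2 = 0.
On [0, 2], g'(t) = b_1 + 2c_1·t + 3d_1·t² with b_1 = Δ_1 - h_1(2M_1 + M_2)/6 = 0, c_1 = M_1/2 = -9/8, d_1 = (M_2 - M_1)/(6h_1) = 3/16. So g'(2) = -9/4.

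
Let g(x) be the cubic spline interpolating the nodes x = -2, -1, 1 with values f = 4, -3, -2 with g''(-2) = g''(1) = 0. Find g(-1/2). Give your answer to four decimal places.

Put m_i = g'' at the i-th knot. Here h = (1, 2) and Δ = (-7, 1/2), so the interior equations h_(i-1)·m_(i-1) + 2(h_(i-1)+h_i)·m_i + h_i·m_(i+1) = 6(Δ_i − Δ_(i-1)) read
  1·m_0 + 6·m_1 + 2·m_2 = 6(Δ_1 - Δ_0) = 45
Natural end conditions: m_0 = m_2 = 0.
Hence m_0 = 0, m_1 = 15/2, m_2 = 0.
On [-1, 1], g(x) = -3 - 9/2·(x + 1) + 15/4·(x + 1)² - 5/8·(x + 1)³.
With (x + 1) = 1/2: g(-1/2) = -281/64.

-4.3906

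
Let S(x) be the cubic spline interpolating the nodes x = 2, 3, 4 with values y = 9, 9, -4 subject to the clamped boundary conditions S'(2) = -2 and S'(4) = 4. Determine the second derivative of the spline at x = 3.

-45

Put M_i = S'' at the i-th knot. Here h = (1, 1) and Δ = (0, -13), so the interior equations h_(i-1)·M_(i-1) + 2(h_(i-1)+h_i)·M_i + h_i·M_(i+1) = 6(Δ_i − Δ_(i-1)) read
  1·M_0 + 4·M_1 + 1·M_2 = 6(Δ_1 - Δ_0) = -78
Clamped end conditions give two more equations: 2h_0·M_0 + h_0·M_1 = 6(Δ_0 - S'(2)) = 12 and h_1·M_1 + 2h_1·M_2 = 6(S'(4) - Δ_1) = 102.
Hence M_0 = 57/2, M_1 = -45, M_2 = 147/2.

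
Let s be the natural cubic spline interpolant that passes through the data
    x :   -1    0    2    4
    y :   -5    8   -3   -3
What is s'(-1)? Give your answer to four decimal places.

Put M_i = s'' at the i-th knot. Here h = (1, 2, 2) and Δ = (13, -11/2, 0), so the interior equations h_(i-1)·M_(i-1) + 2(h_(i-1)+h_i)·M_i + h_i·M_(i+1) = 6(Δ_i − Δ_(i-1)) read
  1·M_0 + 6·M_1 + 2·M_2 = 6(Δ_1 - Δ_0) = -111
  2·M_1 + 8·M_2 + 2·M_3 = 6(Δ_2 - Δ_1) = 33
Natural end conditions: M_0 = M_3 = 0.
Solving: M_0 = 0, M_1 = -477/22, M_2 = 105/11, M_3 = 0.
On [-1, 0], s'(x) = b_0 + 2c_0·(x + 1) + 3d_0·(x + 1)² with b_0 = Δ_0 - h_0(2M_0 + M_1)/6 = 731/44, c_0 = M_0/2 = 0, d_0 = (M_1 - M_0)/(6h_0) = -159/44. So s'(-1) = 731/44.

16.6136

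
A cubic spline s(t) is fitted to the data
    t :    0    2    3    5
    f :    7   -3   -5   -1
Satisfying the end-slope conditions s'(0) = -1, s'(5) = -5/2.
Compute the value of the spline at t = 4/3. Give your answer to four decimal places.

0.8241

With σ_i denoting the second derivative at x_i, h_i = 2, 1, 2, and Δ_i = (y_(i+1) − y_i)/h_i = -5, -2, 2:
  2·σ_0 + 6·σ_1 + 1·σ_2 = 6(Δ_1 - Δ_0) = 18
  1·σ_1 + 6·σ_2 + 2·σ_3 = 6(Δ_2 - Δ_1) = 24
Clamped end conditions give two more equations: 2h_0·σ_0 + h_0·σ_1 = 6(Δ_0 - s'(0)) = -24 and h_2·σ_2 + 2h_2·σ_3 = 6(s'(5) - Δ_2) = -27.
Forward elimination and back-substitution give σ_0 = -267/32, σ_1 = 75/16, σ_2 = 105/16, σ_3 = -321/32.
On [0, 2], s(t) = 7 - 1·t - 267/64·t² + 139/128·t³.
With t = 4/3: s(4/3) = 89/108.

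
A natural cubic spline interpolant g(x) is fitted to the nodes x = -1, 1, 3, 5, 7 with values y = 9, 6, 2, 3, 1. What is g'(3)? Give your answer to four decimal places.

-0.6250

Write M_i for g''(x_i). With h_i = 2, 2, 2, 2 and divided differences Δ_i = -3/2, -2, 1/2, -1, the continuity of g' gives the tridiagonal system
  2·M_0 + 8·M_1 + 2·M_2 = 6(Δ_1 - Δ_0) = -3
  2·M_1 + 8·M_2 + 2·M_3 = 6(Δ_2 - Δ_1) = 15
  2·M_2 + 8·M_3 + 2·M_4 = 6(Δ_3 - Δ_2) = -9
Natural end conditions: M_0 = M_4 = 0.
Solving the tridiagonal system: M_0 = 0, M_1 = -57/56, M_2 = 18/7, M_3 = -99/56, M_4 = 0.
On [3, 5], g'(x) = b_2 + 2c_2·(x - 3) + 3d_2·(x - 3)² with b_2 = Δ_2 - h_2(2M_2 + M_3)/6 = -5/8, c_2 = M_2/2 = 9/7, d_2 = (M_3 - M_2)/(6h_2) = -81/224. So g'(3) = -5/8.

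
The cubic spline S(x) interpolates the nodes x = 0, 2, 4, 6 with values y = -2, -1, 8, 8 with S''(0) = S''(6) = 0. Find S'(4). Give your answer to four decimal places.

2.9333

With M_i denoting the second derivative at x_i, h_i = 2, 2, 2, and Δ_i = (y_(i+1) − y_i)/h_i = 1/2, 9/2, 0:
  2·M_0 + 8·M_1 + 2·M_2 = 6(Δ_1 - Δ_0) = 24
  2·M_1 + 8·M_2 + 2·M_3 = 6(Δ_2 - Δ_1) = -27
Natural end conditions: M_0 = M_3 = 0.
Hence M_0 = 0, M_1 = 41/10, M_2 = -22/5, M_3 = 0.
On [4, 6], S'(x) = b_2 + 2c_2·(x - 4) + 3d_2·(x - 4)² with b_2 = Δ_2 - h_2(2M_2 + M_3)/6 = 44/15, c_2 = M_2/2 = -11/5, d_2 = (M_3 - M_2)/(6h_2) = 11/30. So S'(4) = 44/15.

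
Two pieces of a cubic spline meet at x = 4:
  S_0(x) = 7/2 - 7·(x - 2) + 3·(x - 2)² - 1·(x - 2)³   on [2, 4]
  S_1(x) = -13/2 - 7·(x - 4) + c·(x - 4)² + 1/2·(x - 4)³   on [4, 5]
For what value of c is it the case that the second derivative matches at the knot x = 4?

-3

S_0''(x) = 6 - 6·(x - 2), so S_0''(4) = -6. On the right, S_1''(4) = 2c, so c = -3.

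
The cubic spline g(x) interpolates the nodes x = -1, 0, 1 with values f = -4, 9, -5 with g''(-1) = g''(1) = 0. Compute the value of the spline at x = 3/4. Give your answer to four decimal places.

0.0820

Let σ_i = g''(x_i). Step sizes h_i = 1, 1; slopes of the chords Δ_i = (y_(i+1) - y_i)/h_i = 13, -14.
  1·σ_0 + 4·σ_1 + 1·σ_2 = 6(Δ_1 - Δ_0) = -162
Natural end conditions: σ_0 = σ_2 = 0.
Solving the tridiagonal system: σ_0 = 0, σ_1 = -81/2, σ_2 = 0.
On [0, 1], g(x) = 9 - 1/2·x - 81/4·x² + 27/4·x³.
With x = 3/4: g(3/4) = 21/256.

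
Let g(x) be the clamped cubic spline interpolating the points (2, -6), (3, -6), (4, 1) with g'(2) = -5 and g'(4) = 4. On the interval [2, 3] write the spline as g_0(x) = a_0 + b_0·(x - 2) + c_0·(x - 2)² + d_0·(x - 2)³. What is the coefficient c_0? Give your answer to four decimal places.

4.5000

With M_i denoting the second derivative at x_i, h_i = 1, 1, and Δ_i = (y_(i+1) − y_i)/h_i = 0, 7:
  1·M_0 + 4·M_1 + 1·M_2 = 6(Δ_1 - Δ_0) = 42
Clamped end conditions give two more equations: 2h_0·M_0 + h_0·M_1 = 6(Δ_0 - g'(2)) = 30 and h_1·M_1 + 2h_1·M_2 = 6(g'(4) - Δ_1) = -18.
Solving: M_0 = 9, M_1 = 12, M_2 = -15.
On [2, 3], with g_0(x) = a_0 + b_0·(x - 2) + c_0·(x - 2)² + d_0·(x - 2)³: c_0 = M_0/2 = 9/2, d_0 = (M_1 - M_0)/(6h_0) = 1/2, b_0 = Δ_0 - h_0(2M_0 + M_1)/6 = -5.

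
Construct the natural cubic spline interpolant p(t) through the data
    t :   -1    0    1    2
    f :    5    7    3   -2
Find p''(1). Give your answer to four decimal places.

0.8000

Write m_i for p''(x_i). With h_i = 1, 1, 1 and divided differences Δ_i = 2, -4, -5, the continuity of p' gives the tridiagonal system
  1·m_0 + 4·m_1 + 1·m_2 = 6(Δ_1 - Δ_0) = -36
  1·m_1 + 4·m_2 + 1·m_3 = 6(Δ_2 - Δ_1) = -6
Natural end conditions: m_0 = m_3 = 0.
Forward elimination and back-substitution give m_0 = 0, m_1 = -46/5, m_2 = 4/5, m_3 = 0.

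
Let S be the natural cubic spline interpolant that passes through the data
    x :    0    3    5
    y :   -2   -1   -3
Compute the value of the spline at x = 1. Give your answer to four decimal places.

With σ_i denoting the second derivative at x_i, h_i = 3, 2, and Δ_i = (y_(i+1) − y_i)/h_i = 1/3, -1:
  3·σ_0 + 10·σ_1 + 2·σ_2 = 6(Δ_1 - Δ_0) = -8
Natural end conditions: σ_0 = σ_2 = 0.
Hence σ_0 = 0, σ_1 = -4/5, σ_2 = 0.
On [0, 3], S(x) = -2 + 11/15·x + 0·x² - 2/45·x³.
With x = 1: S(1) = -59/45.

-1.3111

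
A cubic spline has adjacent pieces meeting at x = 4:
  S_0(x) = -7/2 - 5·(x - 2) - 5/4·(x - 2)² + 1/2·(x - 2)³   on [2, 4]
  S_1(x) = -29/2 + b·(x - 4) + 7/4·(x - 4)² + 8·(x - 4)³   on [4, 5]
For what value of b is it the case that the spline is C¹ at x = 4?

S_0'(x) = -5 - 5/2·(x - 2) + 3/2·(x - 2)², so S_0'(4) = -4. On the right, S_1'(4) = b, so b = -4.

-4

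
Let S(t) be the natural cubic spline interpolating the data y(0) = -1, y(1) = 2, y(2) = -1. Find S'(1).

0

Let M_i = S''(x_i). Step sizes h_i = 1, 1; slopes of the chords Δ_i = (y_(i+1) - y_i)/h_i = 3, -3.
  1·M_0 + 4·M_1 + 1·M_2 = 6(Δ_1 - Δ_0) = -36
Natural end conditions: M_0 = M_2 = 0.
Solving the tridiagonal system: M_0 = 0, M_1 = -9, M_2 = 0.
On [1, 2], S'(t) = b_1 + 2c_1·(t - 1) + 3d_1·(t - 1)² with b_1 = Δ_1 - h_1(2M_1 + M_2)/6 = 0, c_1 = M_1/2 = -9/2, d_1 = (M_2 - M_1)/(6h_1) = 3/2. So S'(1) = 0.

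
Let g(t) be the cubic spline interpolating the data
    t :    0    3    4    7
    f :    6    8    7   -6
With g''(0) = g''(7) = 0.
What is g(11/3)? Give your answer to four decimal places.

7.5273

Put σ_i = g'' at the i-th knot. Here h = (3, 1, 3) and Δ = (2/3, -1, -13/3), so the interior equations h_(i-1)·σ_(i-1) + 2(h_(i-1)+h_i)·σ_i + h_i·σ_(i+1) = 6(Δ_i − Δ_(i-1)) read
  3·σ_0 + 8·σ_1 + 1·σ_2 = 6(Δ_1 - Δ_0) = -10
  1·σ_1 + 8·σ_2 + 3·σ_3 = 6(Δ_2 - Δ_1) = -20
Natural end conditions: σ_0 = σ_3 = 0.
Solving the tridiagonal system: σ_0 = 0, σ_1 = -20/21, σ_2 = -50/21, σ_3 = 0.
On [3, 4], g(t) = 8 - 2/7·(t - 3) - 10/21·(t - 3)² - 5/21·(t - 3)³.
With (t - 3) = 2/3: g(11/3) = 4268/567.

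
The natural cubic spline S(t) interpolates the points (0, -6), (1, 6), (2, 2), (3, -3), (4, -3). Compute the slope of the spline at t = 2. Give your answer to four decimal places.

With M_i denoting the second derivative at x_i, h_i = 1, 1, 1, 1, and Δ_i = (y_(i+1) − y_i)/h_i = 12, -4, -5, 0:
  1·M_0 + 4·M_1 + 1·M_2 = 6(Δ_1 - Δ_0) = -96
  1·M_1 + 4·M_2 + 1·M_3 = 6(Δ_2 - Δ_1) = -6
  1·M_2 + 4·M_3 + 1·M_4 = 6(Δ_3 - Δ_2) = 30
Natural end conditions: M_0 = M_4 = 0.
Solving the tridiagonal system: M_0 = 0, M_1 = -99/4, M_2 = 3, M_3 = 27/4, M_4 = 0.
On [2, 3], S'(t) = b_2 + 2c_2·(t - 2) + 3d_2·(t - 2)² with b_2 = Δ_2 - h_2(2M_2 + M_3)/6 = -57/8, c_2 = M_2/2 = 3/2, d_2 = (M_3 - M_2)/(6h_2) = 5/8. So S'(2) = -57/8.

-7.1250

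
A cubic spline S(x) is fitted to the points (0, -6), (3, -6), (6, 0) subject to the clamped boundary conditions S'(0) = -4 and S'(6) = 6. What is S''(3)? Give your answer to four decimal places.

-1.3333

Put σ_i = S'' at the i-th knot. Here h = (3, 3) and Δ = (0, 2), so the interior equations h_(i-1)·σ_(i-1) + 2(h_(i-1)+h_i)·σ_i + h_i·σ_(i+1) = 6(Δ_i − Δ_(i-1)) read
  3·σ_0 + 12·σ_1 + 3·σ_2 = 6(Δ_1 - Δ_0) = 12
Clamped end conditions give two more equations: 2h_0·σ_0 + h_0·σ_1 = 6(Δ_0 - S'(0)) = 24 and h_1·σ_1 + 2h_1·σ_2 = 6(S'(6) - Δ_1) = 24.
Forward elimination and back-substitution give σ_0 = 14/3, σ_1 = -4/3, σ_2 = 14/3.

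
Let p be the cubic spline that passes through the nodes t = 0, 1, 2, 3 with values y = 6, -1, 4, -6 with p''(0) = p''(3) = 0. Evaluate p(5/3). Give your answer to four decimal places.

Let m_i = p''(x_i). Step sizes h_i = 1, 1, 1; slopes of the chords Δ_i = (y_(i+1) - y_i)/h_i = -7, 5, -10.
  1·m_0 + 4·m_1 + 1·m_2 = 6(Δ_1 - Δ_0) = 72
  1·m_1 + 4·m_2 + 1·m_3 = 6(Δ_2 - Δ_1) = -90
Natural end conditions: m_0 = m_3 = 0.
Hence m_0 = 0, m_1 = 126/5, m_2 = -144/5, m_3 = 0.
On [1, 2], p(t) = -1 + 7/5·(t - 1) + 63/5·(t - 1)² - 9·(t - 1)³.
With (t - 1) = 2/3: p(5/3) = 43/15.

2.8667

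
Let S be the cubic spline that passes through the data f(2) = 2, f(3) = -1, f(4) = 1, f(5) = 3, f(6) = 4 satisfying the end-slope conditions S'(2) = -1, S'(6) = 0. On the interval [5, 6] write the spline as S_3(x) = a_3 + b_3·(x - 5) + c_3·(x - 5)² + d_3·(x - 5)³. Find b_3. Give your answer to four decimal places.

1.5179

With M_i denoting the second derivative at x_i, h_i = 1, 1, 1, 1, and Δ_i = (y_(i+1) − y_i)/h_i = -3, 2, 2, 1:
  1·M_0 + 4·M_1 + 1·M_2 = 6(Δ_1 - Δ_0) = 30
  1·M_1 + 4·M_2 + 1·M_3 = 6(Δ_2 - Δ_1) = 0
  1·M_2 + 4·M_3 + 1·M_4 = 6(Δ_3 - Δ_2) = -6
Clamped end conditions give two more equations: 2h_0·M_0 + h_0·M_1 = 6(Δ_0 - S'(2)) = -12 and h_3·M_3 + 2h_3·M_4 = 6(S'(6) - Δ_3) = -6.
Solving: M_0 = -323/28, M_1 = 155/14, M_2 = -11/4, M_3 = -1/14, M_4 = -83/28.
On [5, 6], with S_3(x) = a_3 + b_3·(x - 5) + c_3·(x - 5)² + d_3·(x - 5)³: c_3 = M_3/2 = -1/28, d_3 = (M_4 - M_3)/(6h_3) = -27/56, b_3 = Δ_3 - h_3(2M_3 + M_4)/6 = 85/56.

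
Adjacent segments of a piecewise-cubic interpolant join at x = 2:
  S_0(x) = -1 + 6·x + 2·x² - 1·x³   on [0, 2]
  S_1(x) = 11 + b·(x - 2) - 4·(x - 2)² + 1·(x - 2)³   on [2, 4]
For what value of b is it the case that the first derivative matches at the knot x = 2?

2

S_0'(x) = 6 + 4·x - 3·x², so S_0'(2) = 2. On the right, S_1'(2) = b, so b = 2.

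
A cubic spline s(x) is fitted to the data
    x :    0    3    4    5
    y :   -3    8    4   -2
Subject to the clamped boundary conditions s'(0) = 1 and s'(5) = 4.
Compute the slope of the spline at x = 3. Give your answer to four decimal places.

Put M_i = s'' at the i-th knot. Here h = (3, 1, 1) and Δ = (11/3, -4, -6), so the interior equations h_(i-1)·M_(i-1) + 2(h_(i-1)+h_i)·M_i + h_i·M_(i+1) = 6(Δ_i − Δ_(i-1)) read
  3·M_0 + 8·M_1 + 1·M_2 = 6(Δ_1 - Δ_0) = -46
  1·M_1 + 4·M_2 + 1·M_3 = 6(Δ_2 - Δ_1) = -12
Clamped end conditions give two more equations: 2h_0·M_0 + h_0·M_1 = 6(Δ_0 - s'(0)) = 16 and h_2·M_2 + 2h_2·M_3 = 6(s'(5) - Δ_2) = 60.
Solving the tridiagonal system: M_0 = 526/87, M_1 = -196/29, M_2 = -292/29, M_3 = 1016/29.
On [3, 4], s'(x) = b_1 + 2c_1·(x - 3) + 3d_1·(x - 3)² with b_1 = Δ_1 - h_1(2M_1 + M_2)/6 = -2/29, c_1 = M_1/2 = -98/29, d_1 = (M_2 - M_1)/(6h_1) = -16/29. So s'(3) = -2/29.

-0.0690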